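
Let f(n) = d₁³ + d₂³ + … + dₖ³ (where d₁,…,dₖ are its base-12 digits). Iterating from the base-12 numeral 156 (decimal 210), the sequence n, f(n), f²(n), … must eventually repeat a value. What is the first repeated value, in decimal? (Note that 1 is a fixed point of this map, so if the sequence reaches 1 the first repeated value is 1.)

342

210 = (1,5,6)_12 → 1³ + 5³ + 6³ = 342
342 = (2,4,6)_12 → 2³ + 4³ + 6³ = 288
288 = (2,0,0)_12 → 2³ + 0³ + 0³ = 8
8 = (8)_12 → 8³ = 512
512 = (3,6,8)_12 → 3³ + 6³ + 8³ = 755
755 = (5,2,11)_12 → 5³ + 2³ + 11³ = 1464
1464 = (10,2,0)_12 → 10³ + 2³ + 0³ = 1008
1008 = (7,0,0)_12 → 7³ + 0³ + 0³ = 343
343 = (2,4,7)_12 → 2³ + 4³ + 7³ = 415
415 = (2,10,7)_12 → 2³ + 10³ + 7³ = 1351
1351 = (9,4,7)_12 → 9³ + 4³ + 7³ = 1136
1136 = (7,10,8)_12 → 7³ + 10³ + 8³ = 1855
1855 = (1,0,10,7)_12 → 1³ + 0³ + 10³ + 7³ = 1344
1344 = (9,4,0)_12 → 9³ + 4³ + 0³ = 793
793 = (5,6,1)_12 → 5³ + 6³ + 1³ = 342  — 342 already appeared earlier.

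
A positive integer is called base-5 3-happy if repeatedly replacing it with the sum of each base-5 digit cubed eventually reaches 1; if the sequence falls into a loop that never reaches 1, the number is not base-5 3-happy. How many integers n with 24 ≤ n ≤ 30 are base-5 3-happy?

1

24: 24 → 128 → 28 → 28  — not base-5 3-happy
25: 25 → 1  — base-5 3-happy
26: 26 → 2 → 8 → 28 → 28  — not base-5 3-happy
27: 27 → 9 → 65 → 35 → 9  — not base-5 3-happy
28: 28 → 28  — not base-5 3-happy
29: 29 → 65 → 35 → 9 → 65  — not base-5 3-happy
30: 30 → 2 → 8 → 28 → 28  — not base-5 3-happy
base-5 3-happy: 25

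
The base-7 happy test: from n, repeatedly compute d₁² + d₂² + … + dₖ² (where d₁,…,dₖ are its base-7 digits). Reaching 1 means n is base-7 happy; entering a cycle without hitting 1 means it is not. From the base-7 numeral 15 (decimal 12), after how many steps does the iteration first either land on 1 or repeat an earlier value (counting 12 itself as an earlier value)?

12 = (1,5)_7 → 1² + 5² = 1 + 25 = 26
26 = (3,5)_7 → 3² + 5² = 9 + 25 = 34
34 = (4,6)_7 → 4² + 6² = 16 + 36 = 52
52 = (1,0,3)_7 → 1² + 0² + 3² = 1 + 0 + 9 = 10
10 = (1,3)_7 → 1² + 3² = 1 + 9 = 10  — 10 repeats.
That took 5 steps.

5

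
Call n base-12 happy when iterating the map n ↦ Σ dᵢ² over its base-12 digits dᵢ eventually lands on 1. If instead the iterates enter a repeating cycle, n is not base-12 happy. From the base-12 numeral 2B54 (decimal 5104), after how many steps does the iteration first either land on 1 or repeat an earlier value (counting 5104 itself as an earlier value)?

5

5104 = (2,11,5,4)_12 → 2² + 11² + 5² + 4² = 4 + 121 + 25 + 16 = 166
166 = (1,1,10)_12 → 1² + 1² + 10² = 1 + 1 + 100 = 102
102 = (8,6)_12 → 8² + 6² = 64 + 36 = 100
100 = (8,4)_12 → 8² + 4² = 64 + 16 = 80
80 = (6,8)_12 → 6² + 8² = 36 + 64 = 100  — 100 repeats.
That took 5 steps.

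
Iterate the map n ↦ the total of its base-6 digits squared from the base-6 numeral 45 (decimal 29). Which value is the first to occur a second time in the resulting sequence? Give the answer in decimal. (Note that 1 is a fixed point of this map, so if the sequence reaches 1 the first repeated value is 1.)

29 = (4,5)_6 → 4² + 5² = 16 + 25 = 41
41 = (1,0,5)_6 → 1² + 0² + 5² = 1 + 0 + 25 = 26
26 = (4,2)_6 → 4² + 2² = 16 + 4 = 20
20 = (3,2)_6 → 3² + 2² = 9 + 4 = 13
13 = (2,1)_6 → 2² + 1² = 4 + 1 = 5
5 = (5)_6 → 5² = 25
25 = (4,1)_6 → 4² + 1² = 16 + 1 = 17
17 = (2,5)_6 → 2² + 5² = 4 + 25 = 29  — 29 already appeared earlier.

29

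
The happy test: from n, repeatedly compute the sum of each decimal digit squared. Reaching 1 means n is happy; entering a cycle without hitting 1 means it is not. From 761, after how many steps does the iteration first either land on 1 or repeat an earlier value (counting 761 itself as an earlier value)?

761 → 7² + 6² + 1² = 86
86 → 8² + 6² = 100
100 → 1² + 0² + 0² = 1  — reached 1.
That took 3 steps.

3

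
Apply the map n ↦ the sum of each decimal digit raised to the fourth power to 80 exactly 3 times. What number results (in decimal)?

80 → 8⁴ + 0⁴ = 4096 + 0 = 4096
4096 → 4⁴ + 0⁴ + 9⁴ + 6⁴ = 256 + 0 + 6561 + 1296 = 8113
8113 → 8⁴ + 1⁴ + 1⁴ + 3⁴ = 4096 + 1 + 1 + 81 = 4179

4179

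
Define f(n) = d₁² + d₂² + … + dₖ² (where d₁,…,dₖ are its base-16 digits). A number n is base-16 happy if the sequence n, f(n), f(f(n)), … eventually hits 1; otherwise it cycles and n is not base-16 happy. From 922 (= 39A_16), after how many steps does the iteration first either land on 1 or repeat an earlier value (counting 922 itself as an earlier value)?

9

922 = (3,9,10)_16 → 190
190 = (11,14)_16 → 317
317 = (1,3,13)_16 → 179
179 = (11,3)_16 → 130
130 = (8,2)_16 → 68
68 = (4,4)_16 → 32
32 = (2,0)_16 → 4
4 = (4)_16 → 16
16 = (1,0)_16 → 1  — reached 1.
That took 9 steps.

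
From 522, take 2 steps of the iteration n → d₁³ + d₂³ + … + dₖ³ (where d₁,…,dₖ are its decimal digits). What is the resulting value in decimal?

66

522 → 141
141 → 66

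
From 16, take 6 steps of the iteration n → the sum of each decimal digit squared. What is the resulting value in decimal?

20

16 → 1² + 6² = 37
37 → 3² + 7² = 58
58 → 5² + 8² = 89
89 → 8² + 9² = 145
145 → 1² + 4² + 5² = 42
42 → 4² + 2² = 20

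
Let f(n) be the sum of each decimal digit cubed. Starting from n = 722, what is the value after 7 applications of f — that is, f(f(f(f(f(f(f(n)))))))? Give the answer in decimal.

713

722 → 7³ + 2³ + 2³ = 359
359 → 3³ + 5³ + 9³ = 881
881 → 8³ + 8³ + 1³ = 1025
1025 → 1³ + 0³ + 2³ + 5³ = 134
134 → 1³ + 3³ + 4³ = 92
92 → 9³ + 2³ = 737
737 → 7³ + 3³ + 7³ = 713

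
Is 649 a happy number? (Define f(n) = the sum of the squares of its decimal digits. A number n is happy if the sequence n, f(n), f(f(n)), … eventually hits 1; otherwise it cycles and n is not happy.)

649 → 6² + 4² + 9² = 36 + 16 + 81 = 133
133 → 1² + 3² + 3² = 1 + 9 + 9 = 19
19 → 1² + 9² = 1 + 81 = 82
82 → 8² + 2² = 64 + 4 = 68
68 → 6² + 8² = 36 + 64 = 100
100 → 1² + 0² + 0² = 1 + 0 + 0 = 1  — reached 1.

happy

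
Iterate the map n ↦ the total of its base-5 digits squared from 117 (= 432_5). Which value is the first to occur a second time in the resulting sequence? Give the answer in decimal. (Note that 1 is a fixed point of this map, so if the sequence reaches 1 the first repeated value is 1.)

13

117 = (4,3,2)_5 → 4² + 3² + 2² = 16 + 9 + 4 = 29
29 = (1,0,4)_5 → 1² + 0² + 4² = 1 + 0 + 16 = 17
17 = (3,2)_5 → 3² + 2² = 9 + 4 = 13
13 = (2,3)_5 → 2² + 3² = 4 + 9 = 13  — 13 already appeared earlier.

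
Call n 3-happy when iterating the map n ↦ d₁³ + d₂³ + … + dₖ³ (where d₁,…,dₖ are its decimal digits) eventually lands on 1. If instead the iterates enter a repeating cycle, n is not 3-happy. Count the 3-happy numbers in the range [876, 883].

876: 876 → 1071 → 345 → 216 → 225 → 141 → 66 → 432 → 99 → 1458 → 702 → 351 → 153 → 153  — not 3-happy
877: 877 → 1198 → 1243 → 100 → 1  — 3-happy
878: 878 → 1367 → 587 → 980 → 1241 → 74 → 407 → 407  — not 3-happy
879: 879 → 1584 → 702 → 351 → 153 → 153  — not 3-happy
880: 880 → 1024 → 73 → 370 → 370  — not 3-happy
881: 881 → 1025 → 134 → 92 → 737 → 713 → 371 → 371  — not 3-happy
882: 882 → 1032 → 36 → 243 → 99 → 1458 → 702 → 351 → 153 → 153  — not 3-happy
883: 883 → 1051 → 127 → 352 → 160 → 217 → 352  — not 3-happy
3-happy: 877

1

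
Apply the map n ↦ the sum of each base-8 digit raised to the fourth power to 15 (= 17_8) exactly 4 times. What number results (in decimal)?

15 = (1,7)_8 → 1⁴ + 7⁴ = 1 + 2401 = 2402
2402 = (4,5,4,2)_8 → 4⁴ + 5⁴ + 4⁴ + 2⁴ = 256 + 625 + 256 + 16 = 1153
1153 = (2,2,0,1)_8 → 2⁴ + 2⁴ + 0⁴ + 1⁴ = 16 + 16 + 0 + 1 = 33
33 = (4,1)_8 → 4⁴ + 1⁴ = 256 + 1 = 257

257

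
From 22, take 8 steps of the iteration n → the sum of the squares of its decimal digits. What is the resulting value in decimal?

42

22 → 2² + 2² = 8
8 → 8² = 64
64 → 6² + 4² = 52
52 → 5² + 2² = 29
29 → 2² + 9² = 85
85 → 8² + 5² = 89
89 → 8² + 9² = 145
145 → 1² + 4² + 5² = 42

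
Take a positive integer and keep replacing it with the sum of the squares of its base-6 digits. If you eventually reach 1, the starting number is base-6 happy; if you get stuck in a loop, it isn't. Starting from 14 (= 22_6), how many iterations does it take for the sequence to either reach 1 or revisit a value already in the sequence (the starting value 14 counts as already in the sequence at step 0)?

14 = (2,2)_6 → 2² + 2² = 8
8 = (1,2)_6 → 1² + 2² = 5
5 = (5)_6 → 5² = 25
25 = (4,1)_6 → 4² + 1² = 17
17 = (2,5)_6 → 2² + 5² = 29
29 = (4,5)_6 → 4² + 5² = 41
41 = (1,0,5)_6 → 1² + 0² + 5² = 26
26 = (4,2)_6 → 4² + 2² = 20
20 = (3,2)_6 → 3² + 2² = 13
13 = (2,1)_6 → 2² + 1² = 5  — 5 repeats.
That took 10 steps.

10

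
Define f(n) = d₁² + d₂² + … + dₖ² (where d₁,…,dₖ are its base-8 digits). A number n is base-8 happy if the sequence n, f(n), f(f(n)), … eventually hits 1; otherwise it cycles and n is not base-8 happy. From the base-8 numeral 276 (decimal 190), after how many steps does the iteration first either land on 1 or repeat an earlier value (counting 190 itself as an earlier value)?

190 = (2,7,6)_8 → 2² + 7² + 6² = 4 + 49 + 36 = 89
89 = (1,3,1)_8 → 1² + 3² + 1² = 1 + 9 + 1 = 11
11 = (1,3)_8 → 1² + 3² = 1 + 9 = 10
10 = (1,2)_8 → 1² + 2² = 1 + 4 = 5
5 = (5)_8 → 5² = 25
25 = (3,1)_8 → 3² + 1² = 9 + 1 = 10  — 10 repeats.
That took 6 steps.

6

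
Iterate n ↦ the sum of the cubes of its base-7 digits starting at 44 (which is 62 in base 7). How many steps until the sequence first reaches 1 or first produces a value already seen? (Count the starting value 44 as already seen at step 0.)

6

44 = (6,2)_7 → 6³ + 2³ = 224
224 = (4,4,0)_7 → 4³ + 4³ + 0³ = 128
128 = (2,4,2)_7 → 2³ + 4³ + 2³ = 80
80 = (1,4,3)_7 → 1³ + 4³ + 3³ = 92
92 = (1,6,1)_7 → 1³ + 6³ + 1³ = 218
218 = (4,3,1)_7 → 4³ + 3³ + 1³ = 92  — 92 repeats.
That took 6 steps.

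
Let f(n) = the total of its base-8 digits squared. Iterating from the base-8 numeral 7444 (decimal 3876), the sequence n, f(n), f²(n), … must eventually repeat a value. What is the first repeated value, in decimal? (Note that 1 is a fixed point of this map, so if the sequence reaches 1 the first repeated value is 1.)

1

3876 = (7,4,4,4)_8 → 7² + 4² + 4² + 4² = 49 + 16 + 16 + 16 = 97
97 = (1,4,1)_8 → 1² + 4² + 1² = 1 + 16 + 1 = 18
18 = (2,2)_8 → 2² + 2² = 4 + 4 = 8
8 = (1,0)_8 → 1² + 0² = 1 + 0 = 1  — reached the fixed point 1.
1 → 1, so 1 is the first repeated value.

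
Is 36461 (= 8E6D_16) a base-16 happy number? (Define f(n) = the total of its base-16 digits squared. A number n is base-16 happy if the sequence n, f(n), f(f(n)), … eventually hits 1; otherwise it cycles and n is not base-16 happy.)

not base-16 happy

36461 = (8,14,6,13)_16 → 465
465 = (1,13,1)_16 → 171
171 = (10,11)_16 → 221
221 = (13,13)_16 → 338
338 = (1,5,2)_16 → 30
30 = (1,14)_16 → 197
197 = (12,5)_16 → 169
169 = (10,9)_16 → 181
181 = (11,5)_16 → 146
146 = (9,2)_16 → 85
85 = (5,5)_16 → 50
50 = (3,2)_16 → 13
13 = (13)_16 → 169  — 169 already seen; the sequence cycles without reaching 1.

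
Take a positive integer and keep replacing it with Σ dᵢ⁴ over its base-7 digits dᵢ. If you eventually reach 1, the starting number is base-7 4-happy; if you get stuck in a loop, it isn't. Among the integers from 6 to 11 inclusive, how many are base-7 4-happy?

1

6: 6 → 1296 → 788 → 288 → 1922 → 1138 → 354 → 258 → 1922  — not base-7 4-happy
7: 7 → 1  — base-7 4-happy
8: 8 → 2 → 16 → 32 → 512 → 164 → 178 → 418 → 708 → 98 → 16  — not base-7 4-happy
9: 9 → 17 → 97 → 2593 → 1459 → 963 → 1153 → 803 → 673 → 1923 → 1507 → 913 → 609 → 707 → 97  — not base-7 4-happy
10: 10 → 82 → 882 → 272 → 2002 → 2546 → 1938 → 2258 → 1808 → 1938  — not base-7 4-happy
11: 11 → 257 → 1251 → 1043 → 97 → 2593 → 1459 → 963 → 1153 → 803 → 673 → 1923 → 1507 → 913 → 609 → 707 → 97  — not base-7 4-happy
base-7 4-happy: 7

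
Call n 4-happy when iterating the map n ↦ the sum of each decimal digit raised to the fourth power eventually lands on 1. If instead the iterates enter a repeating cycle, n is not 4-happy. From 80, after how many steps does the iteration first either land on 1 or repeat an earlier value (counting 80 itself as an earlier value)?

10

80 → 4096
4096 → 8113
8113 → 4179
4179 → 9219
9219 → 13139
13139 → 6725
6725 → 4338
4338 → 4514
4514 → 1138
1138 → 4179  — 4179 repeats.
That took 10 steps.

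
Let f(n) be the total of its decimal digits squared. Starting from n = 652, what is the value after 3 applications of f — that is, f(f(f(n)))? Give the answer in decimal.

652 → 6² + 5² + 2² = 36 + 25 + 4 = 65
65 → 6² + 5² = 36 + 25 = 61
61 → 6² + 1² = 36 + 1 = 37

37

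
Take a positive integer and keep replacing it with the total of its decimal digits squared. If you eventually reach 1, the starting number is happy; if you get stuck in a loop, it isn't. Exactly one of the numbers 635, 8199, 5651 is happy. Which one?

635

635: 635 → 70 → 49 → 97 → 130 → 10 → 1  — reaches 1 (happy)
8199: 8199 → 227 → 57 → 74 → 65 → 61 → 37 → 58 → 89 → 145 → 42 → 20 → 4 → 16 → 37  — repeats 37 (not happy)
5651: 5651 → 87 → 113 → 11 → 2 → 4 → 16 → 37 → 58 → 89 → 145 → 42 → 20 → 4  — repeats 4 (not happy)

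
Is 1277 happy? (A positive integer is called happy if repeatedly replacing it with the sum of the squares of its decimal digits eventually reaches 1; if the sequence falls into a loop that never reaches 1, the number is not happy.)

1277 → 1² + 2² + 7² + 7² = 1 + 4 + 49 + 49 = 103
103 → 1² + 0² + 3² = 1 + 0 + 9 = 10
10 → 1² + 0² = 1 + 0 = 1  — reached 1.

happy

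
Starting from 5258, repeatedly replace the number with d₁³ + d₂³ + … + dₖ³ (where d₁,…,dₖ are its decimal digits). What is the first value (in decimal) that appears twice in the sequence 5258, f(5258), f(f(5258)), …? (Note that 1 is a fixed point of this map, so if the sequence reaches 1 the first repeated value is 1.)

5258 → 770
770 → 686
686 → 944
944 → 857
857 → 980
980 → 1241
1241 → 74
74 → 407
407 → 407  — 407 already appeared earlier.

407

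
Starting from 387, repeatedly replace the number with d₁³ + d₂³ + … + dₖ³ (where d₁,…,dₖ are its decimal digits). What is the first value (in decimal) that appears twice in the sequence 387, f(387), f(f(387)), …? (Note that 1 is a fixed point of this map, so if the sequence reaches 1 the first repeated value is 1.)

153

387 → 3³ + 8³ + 7³ = 27 + 512 + 343 = 882
882 → 8³ + 8³ + 2³ = 512 + 512 + 8 = 1032
1032 → 1³ + 0³ + 3³ + 2³ = 1 + 0 + 27 + 8 = 36
36 → 3³ + 6³ = 27 + 216 = 243
243 → 2³ + 4³ + 3³ = 8 + 64 + 27 = 99
99 → 9³ + 9³ = 729 + 729 = 1458
1458 → 1³ + 4³ + 5³ + 8³ = 1 + 64 + 125 + 512 = 702
702 → 7³ + 0³ + 2³ = 343 + 0 + 8 = 351
351 → 3³ + 5³ + 1³ = 27 + 125 + 1 = 153
153 → 1³ + 5³ + 3³ = 1 + 125 + 27 = 153  — 153 already appeared earlier.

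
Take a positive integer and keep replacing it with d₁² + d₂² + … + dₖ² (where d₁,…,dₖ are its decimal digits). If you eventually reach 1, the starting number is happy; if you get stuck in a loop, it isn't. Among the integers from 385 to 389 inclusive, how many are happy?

385: 385 → 98 → 145 → 42 → 20 → 4 → 16 → 37 → 58 → 89 → 145  (repeats 145)
386: 386 → 109 → 82 → 68 → 100 → 1  (reaches 1)
387: 387 → 122 → 9 → 81 → 65 → 61 → 37 → 58 → 89 → 145 → 42 → 20 → 4 → 16 → 37  (repeats 37)
388: 388 → 137 → 59 → 106 → 37 → 58 → 89 → 145 → 42 → 20 → 4 → 16 → 37  (repeats 37)
389: 389 → 154 → 42 → 20 → 4 → 16 → 37 → 58 → 89 → 145 → 42  (repeats 42)
happy: 386

1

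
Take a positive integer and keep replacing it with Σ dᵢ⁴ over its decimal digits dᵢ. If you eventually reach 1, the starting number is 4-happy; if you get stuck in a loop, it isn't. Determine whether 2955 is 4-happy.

not 4-happy

2955 → 7827
7827 → 8914
8914 → 10914
10914 → 6819
6819 → 11954
11954 → 7444
7444 → 3169
3169 → 7939
7939 → 15604
15604 → 2178
2178 → 6514
6514 → 2178  — 2178 already seen; the sequence cycles without reaching 1.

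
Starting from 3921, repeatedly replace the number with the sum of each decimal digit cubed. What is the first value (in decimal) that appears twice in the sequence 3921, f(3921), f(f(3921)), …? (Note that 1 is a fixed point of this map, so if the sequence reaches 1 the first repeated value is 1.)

3921 → 765
765 → 684
684 → 792
792 → 1080
1080 → 513
513 → 153
153 → 153  — 153 already appeared earlier.

153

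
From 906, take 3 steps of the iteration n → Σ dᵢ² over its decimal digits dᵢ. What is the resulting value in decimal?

906 → 117
117 → 51
51 → 26

26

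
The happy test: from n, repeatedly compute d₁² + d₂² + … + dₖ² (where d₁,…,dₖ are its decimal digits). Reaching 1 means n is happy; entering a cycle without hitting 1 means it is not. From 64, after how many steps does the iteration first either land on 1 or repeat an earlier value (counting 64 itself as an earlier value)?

12

64 → 6² + 4² = 36 + 16 = 52
52 → 5² + 2² = 25 + 4 = 29
29 → 2² + 9² = 4 + 81 = 85
85 → 8² + 5² = 64 + 25 = 89
89 → 8² + 9² = 64 + 81 = 145
145 → 1² + 4² + 5² = 1 + 16 + 25 = 42
42 → 4² + 2² = 16 + 4 = 20
20 → 2² + 0² = 4 + 0 = 4
4 → 4² = 16
16 → 1² + 6² = 1 + 36 = 37
37 → 3² + 7² = 9 + 49 = 58
58 → 5² + 8² = 25 + 64 = 89  — 89 repeats.
That took 12 steps.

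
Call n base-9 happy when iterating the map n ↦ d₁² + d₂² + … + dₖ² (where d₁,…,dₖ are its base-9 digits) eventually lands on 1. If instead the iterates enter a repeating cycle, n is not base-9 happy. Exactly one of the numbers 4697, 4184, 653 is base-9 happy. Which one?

4697: 4697 → 173 → 9 → 1  — reaches 1 (base-9 happy)
4184: 4184 → 150 → 86 → 26 → 68 → 74 → 68  — repeats 68 (not base-9 happy)
653: 653 → 89 → 65 → 53 → 89  — repeats 89 (not base-9 happy)

4697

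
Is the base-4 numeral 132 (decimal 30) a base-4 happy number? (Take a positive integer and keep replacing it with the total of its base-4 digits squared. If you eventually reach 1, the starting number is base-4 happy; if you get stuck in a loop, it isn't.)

base-4 happy

30 = (1,3,2)_4 → 1² + 3² + 2² = 14
14 = (3,2)_4 → 3² + 2² = 13
13 = (3,1)_4 → 3² + 1² = 10
10 = (2,2)_4 → 2² + 2² = 8
8 = (2,0)_4 → 2² + 0² = 4
4 = (1,0)_4 → 1² + 0² = 1  — reached 1.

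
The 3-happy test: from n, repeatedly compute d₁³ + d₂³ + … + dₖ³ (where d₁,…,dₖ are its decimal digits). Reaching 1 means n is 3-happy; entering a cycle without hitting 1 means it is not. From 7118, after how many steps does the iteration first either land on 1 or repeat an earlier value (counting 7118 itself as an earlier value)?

6

7118 → 7³ + 1³ + 1³ + 8³ = 857
857 → 8³ + 5³ + 7³ = 980
980 → 9³ + 8³ + 0³ = 1241
1241 → 1³ + 2³ + 4³ + 1³ = 74
74 → 7³ + 4³ = 407
407 → 4³ + 0³ + 7³ = 407  — 407 repeats.
That took 6 steps.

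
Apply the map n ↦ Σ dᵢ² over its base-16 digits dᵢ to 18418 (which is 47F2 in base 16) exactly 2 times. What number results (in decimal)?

18418 = (4,7,15,2)_16 → 294
294 = (1,2,6)_16 → 41

41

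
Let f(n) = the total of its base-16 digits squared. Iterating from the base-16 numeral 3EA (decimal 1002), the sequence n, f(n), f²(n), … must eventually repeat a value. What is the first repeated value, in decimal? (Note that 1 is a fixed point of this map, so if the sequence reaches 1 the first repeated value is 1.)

1

1002 = (3,14,10)_16 → 3² + 14² + 10² = 305
305 = (1,3,1)_16 → 1² + 3² + 1² = 11
11 = (11)_16 → 11² = 121
121 = (7,9)_16 → 7² + 9² = 130
130 = (8,2)_16 → 8² + 2² = 68
68 = (4,4)_16 → 4² + 4² = 32
32 = (2,0)_16 → 2² + 0² = 4
4 = (4)_16 → 4² = 16
16 = (1,0)_16 → 1² + 0² = 1  — reached the fixed point 1.
1 → 1, so 1 is the first repeated value.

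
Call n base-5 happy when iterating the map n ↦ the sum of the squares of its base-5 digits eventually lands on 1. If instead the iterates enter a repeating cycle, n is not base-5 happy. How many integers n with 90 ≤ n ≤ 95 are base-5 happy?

3

90: 90 → 18 → 18  — not base-5 happy
91: 91 → 19 → 25 → 1  — base-5 happy
92: 92 → 22 → 20 → 16 → 10 → 4 → 16  — not base-5 happy
93: 93 → 27 → 5 → 1  — base-5 happy
94: 94 → 34 → 18 → 18  — not base-5 happy
95: 95 → 25 → 1  — base-5 happy
base-5 happy: 91, 93, 95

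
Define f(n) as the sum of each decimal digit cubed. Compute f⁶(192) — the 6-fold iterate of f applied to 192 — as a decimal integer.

99

192 → 1³ + 9³ + 2³ = 1 + 729 + 8 = 738
738 → 7³ + 3³ + 8³ = 343 + 27 + 512 = 882
882 → 8³ + 8³ + 2³ = 512 + 512 + 8 = 1032
1032 → 1³ + 0³ + 3³ + 2³ = 1 + 0 + 27 + 8 = 36
36 → 3³ + 6³ = 27 + 216 = 243
243 → 2³ + 4³ + 3³ = 8 + 64 + 27 = 99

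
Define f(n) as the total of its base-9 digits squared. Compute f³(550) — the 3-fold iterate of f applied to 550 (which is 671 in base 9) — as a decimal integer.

68

550 = (6,7,1)_9 → 6² + 7² + 1² = 36 + 49 + 1 = 86
86 = (1,0,5)_9 → 1² + 0² + 5² = 1 + 0 + 25 = 26
26 = (2,8)_9 → 2² + 8² = 4 + 64 = 68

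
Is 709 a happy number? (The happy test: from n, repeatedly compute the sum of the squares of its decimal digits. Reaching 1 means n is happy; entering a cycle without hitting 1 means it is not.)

709 → 7² + 0² + 9² = 49 + 0 + 81 = 130
130 → 1² + 3² + 0² = 1 + 9 + 0 = 10
10 → 1² + 0² = 1 + 0 = 1  — reached 1.

happy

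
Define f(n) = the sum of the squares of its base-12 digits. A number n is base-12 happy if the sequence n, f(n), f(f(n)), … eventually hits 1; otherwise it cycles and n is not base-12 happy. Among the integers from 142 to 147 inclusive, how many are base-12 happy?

1

142: 142 → 221 → 62 → 29 → 29  (repeats 29)
143: 143 → 242 → 69 → 106 → 164 → 66 → 61 → 26 → 8 → 64 → 41 → 34 → 104 → 128 → 164  (repeats 164)
144: 144 → 1  (reaches 1)
145: 145 → 2 → 4 → 16 → 17 → 26 → 8 → 64 → 41 → 34 → 104 → 128 → 164 → 66 → 61 → 26  (repeats 26)
146: 146 → 5 → 25 → 5  (repeats 5)
147: 147 → 10 → 100 → 80 → 100  (repeats 100)
base-12 happy: 144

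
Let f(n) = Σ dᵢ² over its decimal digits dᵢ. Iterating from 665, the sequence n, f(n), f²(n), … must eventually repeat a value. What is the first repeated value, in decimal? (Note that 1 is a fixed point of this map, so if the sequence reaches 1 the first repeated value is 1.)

665 → 6² + 6² + 5² = 97
97 → 9² + 7² = 130
130 → 1² + 3² + 0² = 10
10 → 1² + 0² = 1  — reached the fixed point 1.
1 → 1, so 1 is the first repeated value.

1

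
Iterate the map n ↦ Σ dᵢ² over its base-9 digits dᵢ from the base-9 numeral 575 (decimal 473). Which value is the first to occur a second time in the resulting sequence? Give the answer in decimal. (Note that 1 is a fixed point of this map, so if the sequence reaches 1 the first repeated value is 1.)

53

473 = (5,7,5)_9 → 99
99 = (1,2,0)_9 → 5
5 = (5)_9 → 25
25 = (2,7)_9 → 53
53 = (5,8)_9 → 89
89 = (1,0,8)_9 → 65
65 = (7,2)_9 → 53  — 53 already appeared earlier.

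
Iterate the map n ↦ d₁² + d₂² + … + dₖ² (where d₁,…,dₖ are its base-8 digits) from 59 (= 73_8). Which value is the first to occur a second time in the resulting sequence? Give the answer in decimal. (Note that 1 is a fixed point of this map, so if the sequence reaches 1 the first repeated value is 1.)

59 = (7,3)_8 → 58
58 = (7,2)_8 → 53
53 = (6,5)_8 → 61
61 = (7,5)_8 → 74
74 = (1,1,2)_8 → 6
6 = (6)_8 → 36
36 = (4,4)_8 → 32
32 = (4,0)_8 → 16
16 = (2,0)_8 → 4
4 = (4)_8 → 16  — 16 already appeared earlier.

16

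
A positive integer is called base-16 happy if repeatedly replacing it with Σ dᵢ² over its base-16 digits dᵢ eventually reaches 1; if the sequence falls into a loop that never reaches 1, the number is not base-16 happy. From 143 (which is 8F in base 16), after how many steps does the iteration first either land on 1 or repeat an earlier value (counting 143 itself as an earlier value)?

9

143 = (8,15)_16 → 289
289 = (1,2,1)_16 → 6
6 = (6)_16 → 36
36 = (2,4)_16 → 20
20 = (1,4)_16 → 17
17 = (1,1)_16 → 2
2 = (2)_16 → 4
4 = (4)_16 → 16
16 = (1,0)_16 → 1  — reached 1.
That took 9 steps.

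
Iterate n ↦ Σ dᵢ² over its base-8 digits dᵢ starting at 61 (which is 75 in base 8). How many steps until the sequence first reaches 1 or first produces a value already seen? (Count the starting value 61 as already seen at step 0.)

61 = (7,5)_8 → 7² + 5² = 49 + 25 = 74
74 = (1,1,2)_8 → 1² + 1² + 2² = 1 + 1 + 4 = 6
6 = (6)_8 → 6² = 36
36 = (4,4)_8 → 4² + 4² = 16 + 16 = 32
32 = (4,0)_8 → 4² + 0² = 16 + 0 = 16
16 = (2,0)_8 → 2² + 0² = 4 + 0 = 4
4 = (4)_8 → 4² = 16  — 16 repeats.
That took 7 steps.

7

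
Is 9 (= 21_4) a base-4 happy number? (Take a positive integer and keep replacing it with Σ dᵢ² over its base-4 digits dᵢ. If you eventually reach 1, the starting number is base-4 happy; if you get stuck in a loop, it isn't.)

9 = (2,1)_4 → 2² + 1² = 4 + 1 = 5
5 = (1,1)_4 → 1² + 1² = 1 + 1 = 2
2 = (2)_4 → 2² = 4
4 = (1,0)_4 → 1² + 0² = 1 + 0 = 1  — reached 1.

base-4 happy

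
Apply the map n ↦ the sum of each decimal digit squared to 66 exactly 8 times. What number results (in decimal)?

145

66 → 72
72 → 53
53 → 34
34 → 25
25 → 29
29 → 85
85 → 89
89 → 145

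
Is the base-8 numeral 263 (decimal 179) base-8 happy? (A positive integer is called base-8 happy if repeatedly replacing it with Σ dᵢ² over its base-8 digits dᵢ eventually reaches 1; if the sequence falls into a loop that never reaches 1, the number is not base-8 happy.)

179 = (2,6,3)_8 → 2² + 6² + 3² = 4 + 36 + 9 = 49
49 = (6,1)_8 → 6² + 1² = 36 + 1 = 37
37 = (4,5)_8 → 4² + 5² = 16 + 25 = 41
41 = (5,1)_8 → 5² + 1² = 25 + 1 = 26
26 = (3,2)_8 → 3² + 2² = 9 + 4 = 13
13 = (1,5)_8 → 1² + 5² = 1 + 25 = 26  — 26 already seen; the sequence cycles without reaching 1.

not base-8 happy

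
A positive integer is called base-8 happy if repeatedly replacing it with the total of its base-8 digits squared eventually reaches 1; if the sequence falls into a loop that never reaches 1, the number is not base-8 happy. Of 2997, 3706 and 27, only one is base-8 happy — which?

2997: 2997 → 122 → 54 → 72 → 2 → 4 → 16 → 4  — repeats 4 (not base-8 happy)
3706: 3706 → 103 → 66 → 5 → 25 → 10 → 5  — repeats 5 (not base-8 happy)
27: 27 → 18 → 8 → 1  — reaches 1 (base-8 happy)

27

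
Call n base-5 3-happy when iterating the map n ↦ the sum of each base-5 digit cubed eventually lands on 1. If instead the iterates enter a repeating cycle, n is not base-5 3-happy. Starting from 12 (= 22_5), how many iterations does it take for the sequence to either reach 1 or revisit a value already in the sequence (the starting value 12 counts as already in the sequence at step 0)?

12 = (2,2)_5 → 2³ + 2³ = 16
16 = (3,1)_5 → 3³ + 1³ = 28
28 = (1,0,3)_5 → 1³ + 0³ + 3³ = 28  — 28 repeats.
That took 3 steps.

3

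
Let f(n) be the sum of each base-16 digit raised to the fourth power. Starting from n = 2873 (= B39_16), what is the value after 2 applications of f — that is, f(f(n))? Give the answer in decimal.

803

2873 = (11,3,9)_16 → 11⁴ + 3⁴ + 9⁴ = 21283
21283 = (5,3,2,3)_16 → 5⁴ + 3⁴ + 2⁴ + 3⁴ = 803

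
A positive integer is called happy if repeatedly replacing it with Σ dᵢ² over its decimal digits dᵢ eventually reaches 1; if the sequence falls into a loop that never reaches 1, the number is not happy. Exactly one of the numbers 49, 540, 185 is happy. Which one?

49: 49 → 97 → 130 → 10 → 1  — reaches 1 (happy)
540: 540 → 41 → 17 → 50 → 25 → 29 → 85 → 89 → 145 → 42 → 20 → 4 → 16 → 37 → 58 → 89  — repeats 89 (not happy)
185: 185 → 90 → 81 → 65 → 61 → 37 → 58 → 89 → 145 → 42 → 20 → 4 → 16 → 37  — repeats 37 (not happy)

49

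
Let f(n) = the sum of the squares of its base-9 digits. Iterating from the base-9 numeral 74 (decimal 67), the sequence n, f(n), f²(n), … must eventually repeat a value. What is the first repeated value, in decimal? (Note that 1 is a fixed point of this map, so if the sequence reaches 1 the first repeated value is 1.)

67 = (7,4)_9 → 7² + 4² = 65
65 = (7,2)_9 → 7² + 2² = 53
53 = (5,8)_9 → 5² + 8² = 89
89 = (1,0,8)_9 → 1² + 0² + 8² = 65  — 65 already appeared earlier.

65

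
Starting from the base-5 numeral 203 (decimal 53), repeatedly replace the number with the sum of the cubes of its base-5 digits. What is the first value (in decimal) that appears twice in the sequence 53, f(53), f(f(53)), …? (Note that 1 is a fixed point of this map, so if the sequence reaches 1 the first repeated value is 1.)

53 = (2,0,3)_5 → 2³ + 0³ + 3³ = 8 + 0 + 27 = 35
35 = (1,2,0)_5 → 1³ + 2³ + 0³ = 1 + 8 + 0 = 9
9 = (1,4)_5 → 1³ + 4³ = 1 + 64 = 65
65 = (2,3,0)_5 → 2³ + 3³ + 0³ = 8 + 27 + 0 = 35  — 35 already appeared earlier.

35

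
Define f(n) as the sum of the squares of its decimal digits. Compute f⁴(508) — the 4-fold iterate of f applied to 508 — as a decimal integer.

20

508 → 5² + 0² + 8² = 89
89 → 8² + 9² = 145
145 → 1² + 4² + 5² = 42
42 → 4² + 2² = 20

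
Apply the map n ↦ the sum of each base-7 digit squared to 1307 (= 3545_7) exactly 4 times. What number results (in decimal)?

25

1307 = (3,5,4,5)_7 → 3² + 5² + 4² + 5² = 75
75 = (1,3,5)_7 → 1² + 3² + 5² = 35
35 = (5,0)_7 → 5² + 0² = 25
25 = (3,4)_7 → 3² + 4² = 25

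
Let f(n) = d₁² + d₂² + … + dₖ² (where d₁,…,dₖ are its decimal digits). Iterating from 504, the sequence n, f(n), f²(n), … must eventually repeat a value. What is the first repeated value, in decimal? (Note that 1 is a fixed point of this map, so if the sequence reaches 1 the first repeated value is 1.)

89

504 → 5² + 0² + 4² = 25 + 0 + 16 = 41
41 → 4² + 1² = 16 + 1 = 17
17 → 1² + 7² = 1 + 49 = 50
50 → 5² + 0² = 25 + 0 = 25
25 → 2² + 5² = 4 + 25 = 29
29 → 2² + 9² = 4 + 81 = 85
85 → 8² + 5² = 64 + 25 = 89
89 → 8² + 9² = 64 + 81 = 145
145 → 1² + 4² + 5² = 1 + 16 + 25 = 42
42 → 4² + 2² = 16 + 4 = 20
20 → 2² + 0² = 4 + 0 = 4
4 → 4² = 16
16 → 1² + 6² = 1 + 36 = 37
37 → 3² + 7² = 9 + 49 = 58
58 → 5² + 8² = 25 + 64 = 89  — 89 already appeared earlier.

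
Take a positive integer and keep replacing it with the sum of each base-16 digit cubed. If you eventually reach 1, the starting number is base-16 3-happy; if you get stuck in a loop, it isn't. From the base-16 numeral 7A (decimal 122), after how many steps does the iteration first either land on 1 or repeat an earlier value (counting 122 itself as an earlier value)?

5

122 = (7,10)_16 → 1343
1343 = (5,3,15)_16 → 3527
3527 = (13,12,7)_16 → 4268
4268 = (1,0,10,12)_16 → 2729
2729 = (10,10,9)_16 → 2729  — 2729 repeats.
That took 5 steps.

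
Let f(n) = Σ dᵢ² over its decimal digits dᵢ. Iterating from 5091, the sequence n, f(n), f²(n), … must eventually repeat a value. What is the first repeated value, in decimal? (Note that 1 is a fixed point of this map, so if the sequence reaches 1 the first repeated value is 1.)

5091 → 5² + 0² + 9² + 1² = 25 + 0 + 81 + 1 = 107
107 → 1² + 0² + 7² = 1 + 0 + 49 = 50
50 → 5² + 0² = 25 + 0 = 25
25 → 2² + 5² = 4 + 25 = 29
29 → 2² + 9² = 4 + 81 = 85
85 → 8² + 5² = 64 + 25 = 89
89 → 8² + 9² = 64 + 81 = 145
145 → 1² + 4² + 5² = 1 + 16 + 25 = 42
42 → 4² + 2² = 16 + 4 = 20
20 → 2² + 0² = 4 + 0 = 4
4 → 4² = 16
16 → 1² + 6² = 1 + 36 = 37
37 → 3² + 7² = 9 + 49 = 58
58 → 5² + 8² = 25 + 64 = 89  — 89 already appeared earlier.

89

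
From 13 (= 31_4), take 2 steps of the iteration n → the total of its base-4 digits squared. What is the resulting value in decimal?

8

13 = (3,1)_4 → 3² + 1² = 10
10 = (2,2)_4 → 2² + 2² = 8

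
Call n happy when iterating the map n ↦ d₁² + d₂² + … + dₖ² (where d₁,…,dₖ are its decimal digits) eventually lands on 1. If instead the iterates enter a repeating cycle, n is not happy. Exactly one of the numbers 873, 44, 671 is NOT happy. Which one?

873

873: 873 → 122 → 9 → 81 → 65 → 61 → 37 → 58 → 89 → 145 → 42 → 20 → 4 → 16 → 37  — repeats 37 (not happy)
44: 44 → 32 → 13 → 10 → 1  — reaches 1 (happy)
671: 671 → 86 → 100 → 1  — reaches 1 (happy)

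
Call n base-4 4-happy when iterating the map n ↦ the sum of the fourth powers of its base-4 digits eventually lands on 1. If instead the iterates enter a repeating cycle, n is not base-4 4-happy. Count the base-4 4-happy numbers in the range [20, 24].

20: 20 → 2 → 16 → 1  — base-4 4-happy
21: 21 → 3 → 81 → 3  — not base-4 4-happy
22: 22 → 18 → 17 → 2 → 16 → 1  — base-4 4-happy
23: 23 → 83 → 83  — not base-4 4-happy
24: 24 → 17 → 2 → 16 → 1  — base-4 4-happy
base-4 4-happy: 20, 22, 24

3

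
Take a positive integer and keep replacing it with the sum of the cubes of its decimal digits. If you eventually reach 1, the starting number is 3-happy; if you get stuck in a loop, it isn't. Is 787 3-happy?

787 → 7³ + 8³ + 7³ = 343 + 512 + 343 = 1198
1198 → 1³ + 1³ + 9³ + 8³ = 1 + 1 + 729 + 512 = 1243
1243 → 1³ + 2³ + 4³ + 3³ = 1 + 8 + 64 + 27 = 100
100 → 1³ + 0³ + 0³ = 1 + 0 + 0 = 1  — reached 1.

3-happy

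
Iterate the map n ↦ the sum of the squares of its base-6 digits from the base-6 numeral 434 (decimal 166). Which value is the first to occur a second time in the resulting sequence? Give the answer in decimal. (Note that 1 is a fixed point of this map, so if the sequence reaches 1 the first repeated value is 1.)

166 = (4,3,4)_6 → 4² + 3² + 4² = 16 + 9 + 16 = 41
41 = (1,0,5)_6 → 1² + 0² + 5² = 1 + 0 + 25 = 26
26 = (4,2)_6 → 4² + 2² = 16 + 4 = 20
20 = (3,2)_6 → 3² + 2² = 9 + 4 = 13
13 = (2,1)_6 → 2² + 1² = 4 + 1 = 5
5 = (5)_6 → 5² = 25
25 = (4,1)_6 → 4² + 1² = 16 + 1 = 17
17 = (2,5)_6 → 2² + 5² = 4 + 25 = 29
29 = (4,5)_6 → 4² + 5² = 16 + 25 = 41  — 41 already appeared earlier.

41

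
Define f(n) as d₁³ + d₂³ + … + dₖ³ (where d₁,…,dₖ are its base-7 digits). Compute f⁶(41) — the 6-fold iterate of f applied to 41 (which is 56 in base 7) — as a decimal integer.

41 = (5,6)_7 → 5³ + 6³ = 341
341 = (6,6,5)_7 → 6³ + 6³ + 5³ = 557
557 = (1,4,2,4)_7 → 1³ + 4³ + 2³ + 4³ = 137
137 = (2,5,4)_7 → 2³ + 5³ + 4³ = 197
197 = (4,0,1)_7 → 4³ + 0³ + 1³ = 65
65 = (1,2,2)_7 → 1³ + 2³ + 2³ = 17

17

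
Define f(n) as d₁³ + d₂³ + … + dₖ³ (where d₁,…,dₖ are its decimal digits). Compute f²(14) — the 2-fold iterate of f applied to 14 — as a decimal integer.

14 → 1³ + 4³ = 1 + 64 = 65
65 → 6³ + 5³ = 216 + 125 = 341

341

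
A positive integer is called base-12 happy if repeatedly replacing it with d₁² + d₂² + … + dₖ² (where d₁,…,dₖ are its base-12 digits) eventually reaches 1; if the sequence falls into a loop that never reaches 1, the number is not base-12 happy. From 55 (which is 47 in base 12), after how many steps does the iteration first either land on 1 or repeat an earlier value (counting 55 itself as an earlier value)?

55 = (4,7)_12 → 4² + 7² = 16 + 49 = 65
65 = (5,5)_12 → 5² + 5² = 25 + 25 = 50
50 = (4,2)_12 → 4² + 2² = 16 + 4 = 20
20 = (1,8)_12 → 1² + 8² = 1 + 64 = 65  — 65 repeats.
That took 4 steps.

4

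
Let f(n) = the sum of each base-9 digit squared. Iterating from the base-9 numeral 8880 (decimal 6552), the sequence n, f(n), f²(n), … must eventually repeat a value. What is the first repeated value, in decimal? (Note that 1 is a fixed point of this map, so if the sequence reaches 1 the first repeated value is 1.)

6552 = (8,8,8,0)_9 → 8² + 8² + 8² + 0² = 64 + 64 + 64 + 0 = 192
192 = (2,3,3)_9 → 2² + 3² + 3² = 4 + 9 + 9 = 22
22 = (2,4)_9 → 2² + 4² = 4 + 16 = 20
20 = (2,2)_9 → 2² + 2² = 4 + 4 = 8
8 = (8)_9 → 8² = 64
64 = (7,1)_9 → 7² + 1² = 49 + 1 = 50
50 = (5,5)_9 → 5² + 5² = 25 + 25 = 50  — 50 already appeared earlier.

50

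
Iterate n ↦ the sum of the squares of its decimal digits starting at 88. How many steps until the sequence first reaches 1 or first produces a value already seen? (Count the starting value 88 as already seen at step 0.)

15

88 → 8² + 8² = 64 + 64 = 128
128 → 1² + 2² + 8² = 1 + 4 + 64 = 69
69 → 6² + 9² = 36 + 81 = 117
117 → 1² + 1² + 7² = 1 + 1 + 49 = 51
51 → 5² + 1² = 25 + 1 = 26
26 → 2² + 6² = 4 + 36 = 40
40 → 4² + 0² = 16 + 0 = 16
16 → 1² + 6² = 1 + 36 = 37
37 → 3² + 7² = 9 + 49 = 58
58 → 5² + 8² = 25 + 64 = 89
89 → 8² + 9² = 64 + 81 = 145
145 → 1² + 4² + 5² = 1 + 16 + 25 = 42
42 → 4² + 2² = 16 + 4 = 20
20 → 2² + 0² = 4 + 0 = 4
4 → 4² = 16  — 16 repeats.
That took 15 steps.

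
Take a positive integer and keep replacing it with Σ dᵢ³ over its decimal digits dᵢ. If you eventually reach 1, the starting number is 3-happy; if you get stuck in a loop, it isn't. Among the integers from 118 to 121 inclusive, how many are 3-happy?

118: 118 → 514 → 190 → 730 → 370 → 370  — not 3-happy
119: 119 → 731 → 371 → 371  — not 3-happy
120: 120 → 9 → 729 → 1080 → 513 → 153 → 153  — not 3-happy
121: 121 → 10 → 1  — 3-happy
3-happy: 121

1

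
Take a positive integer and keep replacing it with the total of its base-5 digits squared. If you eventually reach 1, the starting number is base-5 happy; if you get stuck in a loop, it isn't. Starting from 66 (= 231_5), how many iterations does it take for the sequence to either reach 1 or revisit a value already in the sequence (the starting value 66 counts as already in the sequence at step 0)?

66 = (2,3,1)_5 → 2² + 3² + 1² = 14
14 = (2,4)_5 → 2² + 4² = 20
20 = (4,0)_5 → 4² + 0² = 16
16 = (3,1)_5 → 3² + 1² = 10
10 = (2,0)_5 → 2² + 0² = 4
4 = (4)_5 → 4² = 16  — 16 repeats.
That took 6 steps.

6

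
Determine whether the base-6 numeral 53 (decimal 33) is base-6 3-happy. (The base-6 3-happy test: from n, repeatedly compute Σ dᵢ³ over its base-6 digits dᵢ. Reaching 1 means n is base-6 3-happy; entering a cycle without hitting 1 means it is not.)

33 = (5,3)_6 → 5³ + 3³ = 125 + 27 = 152
152 = (4,1,2)_6 → 4³ + 1³ + 2³ = 64 + 1 + 8 = 73
73 = (2,0,1)_6 → 2³ + 0³ + 1³ = 8 + 0 + 1 = 9
9 = (1,3)_6 → 1³ + 3³ = 1 + 27 = 28
28 = (4,4)_6 → 4³ + 4³ = 64 + 64 = 128
128 = (3,3,2)_6 → 3³ + 3³ + 2³ = 27 + 27 + 8 = 62
62 = (1,4,2)_6 → 1³ + 4³ + 2³ = 1 + 64 + 8 = 73  — 73 already seen; the sequence cycles without reaching 1.

not base-6 3-happy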